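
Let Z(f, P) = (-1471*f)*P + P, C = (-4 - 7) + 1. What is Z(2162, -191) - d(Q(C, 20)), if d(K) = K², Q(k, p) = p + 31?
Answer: 607434890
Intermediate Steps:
C = -10 (C = -11 + 1 = -10)
Z(f, P) = P - 1471*P*f (Z(f, P) = -1471*P*f + P = P - 1471*P*f)
Q(k, p) = 31 + p
Z(2162, -191) - d(Q(C, 20)) = -191*(1 - 1471*2162) - (31 + 20)² = -191*(1 - 3180302) - 1*51² = -191*(-3180301) - 1*2601 = 607437491 - 2601 = 607434890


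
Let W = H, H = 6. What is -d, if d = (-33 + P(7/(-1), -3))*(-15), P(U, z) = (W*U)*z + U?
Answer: 1290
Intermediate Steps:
W = 6
P(U, z) = U + 6*U*z (P(U, z) = (6*U)*z + U = 6*U*z + U = U + 6*U*z)
d = -1290 (d = (-33 + (7/(-1))*(1 + 6*(-3)))*(-15) = (-33 + (7*(-1))*(1 - 18))*(-15) = (-33 - 7*(-17))*(-15) = (-33 + 119)*(-15) = 86*(-15) = -1290)
-d = -1*(-1290) = 1290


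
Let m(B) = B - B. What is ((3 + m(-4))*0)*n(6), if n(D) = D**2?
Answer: 0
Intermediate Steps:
m(B) = 0
((3 + m(-4))*0)*n(6) = ((3 + 0)*0)*6**2 = (3*0)*36 = 0*36 = 0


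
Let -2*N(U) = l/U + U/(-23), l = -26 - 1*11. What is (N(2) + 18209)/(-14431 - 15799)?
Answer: -1676083/2781160 ≈ -0.60266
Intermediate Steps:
l = -37 (l = -26 - 11 = -37)
N(U) = U/46 + 37/(2*U) (N(U) = -(-37/U + U/(-23))/2 = -(-37/U + U*(-1/23))/2 = -(-37/U - U/23)/2 = U/46 + 37/(2*U))
(N(2) + 18209)/(-14431 - 15799) = ((1/46)*(851 + 2²)/2 + 18209)/(-14431 - 15799) = ((1/46)*(½)*(851 + 4) + 18209)/(-30230) = ((1/46)*(½)*855 + 18209)*(-1/30230) = (855/92 + 18209)*(-1/30230) = (1676083/92)*(-1/30230) = -1676083/2781160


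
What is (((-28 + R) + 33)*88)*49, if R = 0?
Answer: 21560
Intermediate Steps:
(((-28 + R) + 33)*88)*49 = (((-28 + 0) + 33)*88)*49 = ((-28 + 33)*88)*49 = (5*88)*49 = 440*49 = 21560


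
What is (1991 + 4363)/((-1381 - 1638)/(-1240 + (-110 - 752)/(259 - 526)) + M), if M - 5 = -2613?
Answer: -2098205172/860402471 ≈ -2.4386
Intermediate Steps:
M = -2608 (M = 5 - 2613 = -2608)
(1991 + 4363)/((-1381 - 1638)/(-1240 + (-110 - 752)/(259 - 526)) + M) = (1991 + 4363)/((-1381 - 1638)/(-1240 + (-110 - 752)/(259 - 526)) - 2608) = 6354/(-3019/(-1240 - 862/(-267)) - 2608) = 6354/(-3019/(-1240 - 862*(-1/267)) - 2608) = 6354/(-3019/(-1240 + 862/267) - 2608) = 6354/(-3019/(-330218/267) - 2608) = 6354/(-3019*(-267/330218) - 2608) = 6354/(806073/330218 - 2608) = 6354/(-860402471/330218) = 6354*(-330218/860402471) = -2098205172/860402471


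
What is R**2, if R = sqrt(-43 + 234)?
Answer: 191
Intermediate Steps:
R = sqrt(191) ≈ 13.820
R**2 = (sqrt(191))**2 = 191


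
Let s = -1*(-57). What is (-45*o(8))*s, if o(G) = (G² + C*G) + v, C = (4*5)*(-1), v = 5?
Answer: 233415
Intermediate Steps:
C = -20 (C = 20*(-1) = -20)
s = 57
o(G) = 5 + G² - 20*G (o(G) = (G² - 20*G) + 5 = 5 + G² - 20*G)
(-45*o(8))*s = -45*(5 + 8² - 20*8)*57 = -45*(5 + 64 - 160)*57 = -45*(-91)*57 = 4095*57 = 233415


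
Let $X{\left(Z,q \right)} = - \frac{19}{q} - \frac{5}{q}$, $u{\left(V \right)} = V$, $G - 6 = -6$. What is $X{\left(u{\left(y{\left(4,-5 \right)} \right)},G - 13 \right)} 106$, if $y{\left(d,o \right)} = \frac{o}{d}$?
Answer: $\frac{2544}{13} \approx 195.69$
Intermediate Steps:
$G = 0$ ($G = 6 - 6 = 0$)
$X{\left(Z,q \right)} = - \frac{24}{q}$
$X{\left(u{\left(y{\left(4,-5 \right)} \right)},G - 13 \right)} 106 = - \frac{24}{0 - 13} \cdot 106 = - \frac{24}{-13} \cdot 106 = \left(-24\right) \left(- \frac{1}{13}\right) 106 = \frac{24}{13} \cdot 106 = \frac{2544}{13}$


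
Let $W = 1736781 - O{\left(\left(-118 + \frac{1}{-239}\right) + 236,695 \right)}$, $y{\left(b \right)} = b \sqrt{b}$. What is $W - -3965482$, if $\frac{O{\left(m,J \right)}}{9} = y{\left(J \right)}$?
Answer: $5702263 - 6255 \sqrt{695} \approx 5.5374 \cdot 10^{6}$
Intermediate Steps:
$y{\left(b \right)} = b^{\frac{3}{2}}$
$O{\left(m,J \right)} = 9 J^{\frac{3}{2}}$
$W = 1736781 - 6255 \sqrt{695}$ ($W = 1736781 - 9 \cdot 695^{\frac{3}{2}} = 1736781 - 9 \cdot 695 \sqrt{695} = 1736781 - 6255 \sqrt{695} \approx 1.5719 \cdot 10^{6}$)
$W - -3965482 = \left(1736781 - 6255 \sqrt{695}\right) - -3965482 = \left(1736781 - 6255 \sqrt{695}\right) + 3965482 = 5702263 - 6255 \sqrt{695}$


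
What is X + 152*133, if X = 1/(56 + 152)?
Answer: 4204929/208 ≈ 20216.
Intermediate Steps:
X = 1/208 ≈ 0.0048077
X + 152*133 = 1/208 + 152*133 = 1/208 + 20216 = 4204929/208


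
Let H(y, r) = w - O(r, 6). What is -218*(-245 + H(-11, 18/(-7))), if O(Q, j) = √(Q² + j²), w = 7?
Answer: 51884 + 1308*√58/7 ≈ 53307.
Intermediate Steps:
H(y, r) = 7 - √(36 + r²) (H(y, r) = 7 - √(r² + 6²) = 7 - √(r² + 36) = 7 - √(36 + r²))
-218*(-245 + H(-11, 18/(-7))) = -218*(-245 + (7 - √(36 + (18/(-7))²))) = -218*(-245 + (7 - √(36 + (18*(-⅐))²))) = -218*(-245 + (7 - √(36 + (-18/7)²))) = -218*(-245 + (7 - √(36 + 324/49))) = -218*(-245 + (7 - √(2088/49))) = -218*(-245 + (7 - 6*√58/7)) = -218*(-238 - 6*√58/7) = 51884 + 1308*√58/7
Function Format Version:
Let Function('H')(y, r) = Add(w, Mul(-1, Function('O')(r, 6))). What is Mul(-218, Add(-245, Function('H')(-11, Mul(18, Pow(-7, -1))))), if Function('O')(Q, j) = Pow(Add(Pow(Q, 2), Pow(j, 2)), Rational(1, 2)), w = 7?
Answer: Add(51884, Mul(Rational(1308, 7), Pow(58, Rational(1, 2)))) ≈ 53307.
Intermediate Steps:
Function('H')(y, r) = Add(7, Mul(-1, Pow(Add(36, Pow(r, 2)), Rational(1, 2)))) (Function('H')(y, r) = Add(7, Mul(-1, Pow(Add(Pow(r, 2), Pow(6, 2)), Rational(1, 2)))) = Add(7, Mul(-1, Pow(Add(Pow(r, 2), 36), Rational(1, 2)))) = Add(7, Mul(-1, Pow(Add(36, Pow(r, 2)), Rational(1, 2)))))
Mul(-218, Add(-245, Function('H')(-11, Mul(18, Pow(-7, -1))))) = Mul(-218, Add(-245, Add(7, Mul(-1, Pow(Add(36, Pow(Mul(18, Pow(-7, -1)), 2)), Rational(1, 2)))))) = Mul(-218, Add(-245, Add(7, Mul(-1, Pow(Add(36, Pow(Mul(18, Rational(-1, 7)), 2)), Rational(1, 2)))))) = Mul(-218, Add(-245, Add(7, Mul(-1, Pow(Add(36, Pow(Rational(-18, 7), 2)), Rational(1, 2)))))) = Mul(-218, Add(-245, Add(7, Mul(-1, Pow(Add(36, Rational(324, 49)), Rational(1, 2)))))) = Mul(-218, Add(-245, Add(7, Mul(-1, Pow(Rational(2088, 49), Rational(1, 2)))))) = Mul(-218, Add(-245, Add(7, Mul(-1, Mul(Rational(6, 7), Pow(58, Rational(1, 2))))))) = Mul(-218, Add(-245, Add(7, Mul(Rational(-6, 7), Pow(58, Rational(1, 2)))))) = Mul(-218, Add(-238, Mul(Rational(-6, 7), Pow(58, Rational(1, 2))))) = Add(51884, Mul(Rational(1308, 7), Pow(58, Rational(1, 2))))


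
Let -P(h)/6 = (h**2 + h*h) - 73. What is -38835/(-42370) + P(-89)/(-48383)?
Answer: 1177549797/409997542 ≈ 2.8721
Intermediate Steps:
P(h) = 438 - 12*h**2 (P(h) = -6*((h**2 + h*h) - 73) = -6*((h**2 + h**2) - 73) = -6*(2*h**2 - 73) = -6*(-73 + 2*h**2) = 438 - 12*h**2)
-38835/(-42370) + P(-89)/(-48383) = -38835/(-42370) + (438 - 12*(-89)**2)/(-48383) = -38835*(-1/42370) + (438 - 12*7921)*(-1/48383) = 7767/8474 + (438 - 95052)*(-1/48383) = 7767/8474 - 94614*(-1/48383) = 7767/8474 + 94614/48383 = 1177549797/409997542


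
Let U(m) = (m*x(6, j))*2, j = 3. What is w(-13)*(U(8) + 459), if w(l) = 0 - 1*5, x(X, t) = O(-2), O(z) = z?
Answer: -2135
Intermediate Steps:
x(X, t) = -2
w(l) = -5 (w(l) = 0 - 5 = -5)
U(m) = -4*m (U(m) = (m*(-2))*2 = -2*m*2 = -4*m)
w(-13)*(U(8) + 459) = -5*(-4*8 + 459) = -5*(-32 + 459) = -5*427 = -2135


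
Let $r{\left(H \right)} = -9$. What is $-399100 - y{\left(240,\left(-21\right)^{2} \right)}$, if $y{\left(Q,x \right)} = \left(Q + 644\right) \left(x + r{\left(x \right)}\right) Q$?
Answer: $-92052220$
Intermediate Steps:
$y{\left(Q,x \right)} = Q \left(-9 + x\right) \left(644 + Q\right)$ ($y{\left(Q,x \right)} = \left(Q + 644\right) \left(x - 9\right) Q = \left(644 + Q\right) \left(-9 + x\right) Q = \left(-9 + x\right) \left(644 + Q\right) Q = Q \left(-9 + x\right) \left(644 + Q\right)$)
$-399100 - y{\left(240,\left(-21\right)^{2} \right)} = -399100 - 240 \left(-5796 - 2160 + 644 \left(-21\right)^{2} + 240 \left(-21\right)^{2}\right) = -399100 - 240 \left(-5796 - 2160 + 644 \cdot 441 + 240 \cdot 441\right) = -399100 - 240 \left(-5796 - 2160 + 284004 + 105840\right) = -399100 - 240 \cdot 381888 = -399100 - 91653120 = -92052220$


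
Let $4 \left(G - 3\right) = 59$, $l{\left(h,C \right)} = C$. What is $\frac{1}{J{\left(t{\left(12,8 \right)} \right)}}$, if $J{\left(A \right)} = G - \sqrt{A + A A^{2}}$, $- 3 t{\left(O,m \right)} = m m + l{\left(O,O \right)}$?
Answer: $\frac{7668}{7170667} + \frac{96 i \sqrt{329745}}{7170667} \approx 0.0010694 + 0.0076878 i$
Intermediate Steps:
$t{\left(O,m \right)} = - \frac{O}{3} - \frac{m^{2}}{3}$ ($t{\left(O,m \right)} = - \frac{m m + O}{3} = - \frac{m^{2} + O}{3} = - \frac{O + m^{2}}{3} = - \frac{O}{3} - \frac{m^{2}}{3}$)
$G = \frac{71}{4}$ ($G = 3 + \frac{1}{4} \cdot 59 = 3 + \frac{59}{4} = \frac{71}{4} \approx 17.75$)
$J{\left(A \right)} = \frac{71}{4} - \sqrt{A + A^{3}}$ ($J{\left(A \right)} = \frac{71}{4} - \sqrt{A + A A^{2}} = \frac{71}{4} - \sqrt{A + A^{3}}$)
$\frac{1}{J{\left(t{\left(12,8 \right)} \right)}} = \frac{1}{\frac{71}{4} - \sqrt{\left(\left(- \frac{1}{3}\right) 12 - \frac{8^{2}}{3}\right) + \left(\left(- \frac{1}{3}\right) 12 - \frac{8^{2}}{3}\right)^{3}}} = \frac{1}{\frac{71}{4} - \sqrt{\left(-4 - \frac{64}{3}\right) + \left(-4 - \frac{64}{3}\right)^{3}}} = \frac{1}{\frac{71}{4} - \sqrt{- \frac{76}{3} + \left(- \frac{76}{3}\right)^{3}}} = \frac{1}{\frac{71}{4} - \sqrt{- \frac{76}{3} - \frac{438976}{27}}} = \frac{1}{\frac{71}{4} - \sqrt{- \frac{439660}{27}}} = \frac{1}{\frac{71}{4} - \frac{2 i \sqrt{329745}}{9}}$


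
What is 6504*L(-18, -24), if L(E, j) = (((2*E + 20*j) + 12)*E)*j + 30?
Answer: -1415907792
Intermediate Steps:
L(E, j) = 30 + E*j*(12 + 2*E + 20*j) (L(E, j) = ((12 + 2*E + 20*j)*E)*j + 30 = (E*(12 + 2*E + 20*j))*j + 30 = E*j*(12 + 2*E + 20*j) + 30 = 30 + E*j*(12 + 2*E + 20*j))
6504*L(-18, -24) = 6504*(30 + 2*(-24)*(-18)**2 + 12*(-18)*(-24) + 20*(-18)*(-24)**2) = 6504*(30 + 2*(-24)*324 + 5184 + 20*(-18)*576) = 6504*(30 - 15552 + 5184 - 207360) = 6504*(-217698) = -1415907792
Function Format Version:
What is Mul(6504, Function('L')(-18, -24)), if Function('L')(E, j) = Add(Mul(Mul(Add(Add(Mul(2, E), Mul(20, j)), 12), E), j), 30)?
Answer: -1415907792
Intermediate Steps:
Function('L')(E, j) = Add(30, Mul(E, j, Add(12, Mul(2, E), Mul(20, j)))) (Function('L')(E, j) = Add(Mul(Mul(Add(12, Mul(2, E), Mul(20, j)), E), j), 30) = Add(Mul(Mul(E, Add(12, Mul(2, E), Mul(20, j))), j), 30) = Add(Mul(E, j, Add(12, Mul(2, E), Mul(20, j))), 30) = Add(30, Mul(E, j, Add(12, Mul(2, E), Mul(20, j)))))
Mul(6504, Function('L')(-18, -24)) = Mul(6504, Add(30, Mul(2, -24, Pow(-18, 2)), Mul(12, -18, -24), Mul(20, -18, Pow(-24, 2)))) = Mul(6504, Add(30, Mul(2, -24, 324), 5184, Mul(20, -18, 576))) = Mul(6504, Add(30, -15552, 5184, -207360)) = Mul(6504, -217698) = -1415907792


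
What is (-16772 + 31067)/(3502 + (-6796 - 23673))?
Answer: -4765/8989 ≈ -0.53009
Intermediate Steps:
(-16772 + 31067)/(3502 + (-6796 - 23673)) = 14295/(3502 - 30469) = 14295/(-26967) = 14295*(-1/26967) = -4765/8989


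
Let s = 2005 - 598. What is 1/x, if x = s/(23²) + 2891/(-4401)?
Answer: 2328129/4662868 ≈ 0.49929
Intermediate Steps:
s = 1407
x = 4662868/2328129 (x = 1407/(23²) + 2891/(-4401) = 1407/529 + 2891*(-1/4401) = 1407*(1/529) - 2891/4401 = 1407/529 - 2891/4401 = 4662868/2328129 ≈ 2.0028)
1/x = 1/(4662868/2328129) = 2328129/4662868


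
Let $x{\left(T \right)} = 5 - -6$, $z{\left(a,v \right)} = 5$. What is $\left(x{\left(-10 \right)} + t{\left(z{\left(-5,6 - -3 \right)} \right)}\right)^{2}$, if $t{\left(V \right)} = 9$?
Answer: $400$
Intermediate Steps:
$x{\left(T \right)} = 11$ ($x{\left(T \right)} = 5 + 6 = 11$)
$\left(x{\left(-10 \right)} + t{\left(z{\left(-5,6 - -3 \right)} \right)}\right)^{2} = \left(11 + 9\right)^{2} = 20^{2} = 400$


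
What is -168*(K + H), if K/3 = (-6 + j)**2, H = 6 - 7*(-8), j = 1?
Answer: -23016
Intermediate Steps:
H = 62 (H = 6 + 56 = 62)
K = 75 (K = 3*(-6 + 1)**2 = 3*(-5)**2 = 3*25 = 75)
-168*(K + H) = -168*(75 + 62) = -168*137 = -23016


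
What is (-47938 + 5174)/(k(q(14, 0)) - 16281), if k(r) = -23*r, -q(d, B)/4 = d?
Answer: 42764/14993 ≈ 2.8523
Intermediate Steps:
q(d, B) = -4*d
(-47938 + 5174)/(k(q(14, 0)) - 16281) = (-47938 + 5174)/(-(-92)*14 - 16281) = -42764/(-23*(-56) - 16281) = -42764/(1288 - 16281) = -42764/(-14993) = -42764*(-1/14993) = 42764/14993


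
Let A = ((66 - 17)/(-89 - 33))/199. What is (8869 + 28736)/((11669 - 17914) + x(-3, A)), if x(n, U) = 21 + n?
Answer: -37605/6227 ≈ -6.0390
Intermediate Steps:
A = -49/24278 (A = (49/(-122))*(1/199) = (49*(-1/122))*(1/199) = -49/122*1/199 = -49/24278 ≈ -0.0020183)
(8869 + 28736)/((11669 - 17914) + x(-3, A)) = (8869 + 28736)/((11669 - 17914) + (21 - 3)) = 37605/(-6245 + 18) = 37605/(-6227) = 37605*(-1/6227) = -37605/6227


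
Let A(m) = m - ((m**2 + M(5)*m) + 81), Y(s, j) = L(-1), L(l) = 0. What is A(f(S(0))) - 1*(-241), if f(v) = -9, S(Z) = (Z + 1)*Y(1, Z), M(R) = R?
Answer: 115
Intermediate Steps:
Y(s, j) = 0
S(Z) = 0 (S(Z) = (Z + 1)*0 = (1 + Z)*0 = 0)
A(m) = -81 - m**2 - 4*m (A(m) = m - ((m**2 + 5*m) + 81) = m - (81 + m**2 + 5*m) = m + (-81 - m**2 - 5*m) = -81 - m**2 - 4*m)
A(f(S(0))) - 1*(-241) = (-81 - 1*(-9)**2 - 4*(-9)) - 1*(-241) = (-81 - 1*81 + 36) + 241 = (-81 - 81 + 36) + 241 = -126 + 241 = 115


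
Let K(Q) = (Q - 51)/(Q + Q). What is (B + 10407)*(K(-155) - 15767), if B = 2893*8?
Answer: -81991329882/155 ≈ -5.2898e+8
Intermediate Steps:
K(Q) = (-51 + Q)/(2*Q) (K(Q) = (-51 + Q)/((2*Q)) = (-51 + Q)*(1/(2*Q)) = (-51 + Q)/(2*Q))
B = 23144
(B + 10407)*(K(-155) - 15767) = (23144 + 10407)*((½)*(-51 - 155)/(-155) - 15767) = 33551*((½)*(-1/155)*(-206) - 15767) = 33551*(103/155 - 15767) = 33551*(-2443782/155) = -81991329882/155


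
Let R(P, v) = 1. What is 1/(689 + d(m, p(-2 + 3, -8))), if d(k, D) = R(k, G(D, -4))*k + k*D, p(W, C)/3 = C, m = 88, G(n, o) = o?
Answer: -1/1335 ≈ -0.00074906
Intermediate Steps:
p(W, C) = 3*C
d(k, D) = k + D*k (d(k, D) = 1*k + k*D = k + D*k)
1/(689 + d(m, p(-2 + 3, -8))) = 1/(689 + 88*(1 + 3*(-8))) = 1/(689 + 88*(1 - 24)) = 1/(689 + 88*(-23)) = 1/(689 - 2024) = 1/(-1335) = -1/1335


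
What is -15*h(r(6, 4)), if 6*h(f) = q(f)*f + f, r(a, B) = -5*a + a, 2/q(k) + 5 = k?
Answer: 1620/29 ≈ 55.862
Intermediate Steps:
q(k) = 2/(-5 + k)
r(a, B) = -4*a
h(f) = f/6 + f/(3*(-5 + f)) (h(f) = ((2/(-5 + f))*f + f)/6 = (2*f/(-5 + f) + f)/6 = (f + 2*f/(-5 + f))/6 = f/6 + f/(3*(-5 + f)))
-15*h(r(6, 4)) = -5*(-4*6)*(-3 - 4*6)/(2*(-5 - 4*6)) = -5*(-24)*(-3 - 24)/(2*(-5 - 24)) = -5*(-24)*(-27)/(2*(-29)) = -5*(-24)*(-1)*(-27)/(2*29) = -15*(-108/29) = 1620/29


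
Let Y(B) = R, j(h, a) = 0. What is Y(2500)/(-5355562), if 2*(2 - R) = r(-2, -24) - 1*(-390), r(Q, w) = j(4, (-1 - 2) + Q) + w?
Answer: 181/5355562 ≈ 3.3797e-5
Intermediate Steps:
r(Q, w) = w (r(Q, w) = 0 + w = w)
R = -181 (R = 2 - (-24 - 1*(-390))/2 = 2 - (-24 + 390)/2 = 2 - ½*366 = 2 - 183 = -181)
Y(B) = -181
Y(2500)/(-5355562) = -181/(-5355562) = -181*(-1/5355562) = 181/5355562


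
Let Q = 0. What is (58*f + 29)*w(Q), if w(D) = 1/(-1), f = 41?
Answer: -2407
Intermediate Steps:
w(D) = -1
(58*f + 29)*w(Q) = (58*41 + 29)*(-1) = (2378 + 29)*(-1) = 2407*(-1) = -2407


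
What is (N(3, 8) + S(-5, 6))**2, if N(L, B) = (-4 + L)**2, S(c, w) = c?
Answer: 16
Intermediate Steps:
(N(3, 8) + S(-5, 6))**2 = ((-4 + 3)**2 - 5)**2 = ((-1)**2 - 5)**2 = (1 - 5)**2 = (-4)**2 = 16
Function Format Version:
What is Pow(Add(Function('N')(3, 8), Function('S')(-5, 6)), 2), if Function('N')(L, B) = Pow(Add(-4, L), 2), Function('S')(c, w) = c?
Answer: 16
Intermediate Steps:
Pow(Add(Function('N')(3, 8), Function('S')(-5, 6)), 2) = Pow(Add(Pow(Add(-4, 3), 2), -5), 2) = Pow(Add(Pow(-1, 2), -5), 2) = Pow(Add(1, -5), 2) = Pow(-4, 2) = 16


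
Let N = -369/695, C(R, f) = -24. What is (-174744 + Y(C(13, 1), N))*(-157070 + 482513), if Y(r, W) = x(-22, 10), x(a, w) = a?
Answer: -56876371338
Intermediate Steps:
N = -369/695 (N = -369*1/695 = -369/695 ≈ -0.53094)
Y(r, W) = -22
(-174744 + Y(C(13, 1), N))*(-157070 + 482513) = (-174744 - 22)*(-157070 + 482513) = -174766*325443 = -56876371338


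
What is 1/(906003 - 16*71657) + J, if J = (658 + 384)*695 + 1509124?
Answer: 537132116825/240509 ≈ 2.2333e+6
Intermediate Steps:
J = 2233314 (J = 1042*695 + 1509124 = 724190 + 1509124 = 2233314)
1/(906003 - 16*71657) + J = 1/(906003 - 16*71657) + 2233314 = 1/(906003 - 1146512) + 2233314 = 1/(-240509) + 2233314 = -1/240509 + 2233314 = 537132116825/240509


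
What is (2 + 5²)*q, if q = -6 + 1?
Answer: -135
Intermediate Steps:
q = -5
(2 + 5²)*q = (2 + 5²)*(-5) = (2 + 25)*(-5) = 27*(-5) = -135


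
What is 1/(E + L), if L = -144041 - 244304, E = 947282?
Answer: 1/558937 ≈ 1.7891e-6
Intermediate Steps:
L = -388345
1/(E + L) = 1/(947282 - 388345) = 1/558937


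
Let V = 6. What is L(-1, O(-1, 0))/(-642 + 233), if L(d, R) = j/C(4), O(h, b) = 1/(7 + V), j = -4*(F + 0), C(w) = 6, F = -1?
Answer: -2/1227 ≈ -0.0016300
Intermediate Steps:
j = 4 (j = -4*(-1 + 0) = -4*(-1) = 4)
O(h, b) = 1/13 (O(h, b) = 1/(7 + 6) = 1/13)
L(d, R) = ⅔ (L(d, R) = 4/6 = 4*(⅙) = ⅔)
L(-1, O(-1, 0))/(-642 + 233) = (⅔)/(-642 + 233) = (⅔)/(-409) = -1/409*⅔ = -2/1227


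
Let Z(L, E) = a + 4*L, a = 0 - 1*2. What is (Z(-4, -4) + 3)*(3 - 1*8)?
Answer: 75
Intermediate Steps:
a = -2 (a = 0 - 2 = -2)
Z(L, E) = -2 + 4*L
(Z(-4, -4) + 3)*(3 - 1*8) = ((-2 + 4*(-4)) + 3)*(3 - 1*8) = ((-2 - 16) + 3)*(3 - 8) = (-18 + 3)*(-5) = -15*(-5) = 75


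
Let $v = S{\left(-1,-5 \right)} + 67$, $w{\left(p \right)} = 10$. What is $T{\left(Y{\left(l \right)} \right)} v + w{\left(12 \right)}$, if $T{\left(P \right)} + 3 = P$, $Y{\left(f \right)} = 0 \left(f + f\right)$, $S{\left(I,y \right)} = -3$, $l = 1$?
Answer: $-182$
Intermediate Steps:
$Y{\left(f \right)} = 0$ ($Y{\left(f \right)} = 0 \cdot 2 f = 0$)
$T{\left(P \right)} = -3 + P$
$v = 64$ ($v = -3 + 67 = 64$)
$T{\left(Y{\left(l \right)} \right)} v + w{\left(12 \right)} = \left(-3 + 0\right) 64 + 10 = \left(-3\right) 64 + 10 = -192 + 10 = -182$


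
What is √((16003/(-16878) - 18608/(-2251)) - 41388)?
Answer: I*√59729735977441346154/37992378 ≈ 203.42*I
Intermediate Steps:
√((16003/(-16878) - 18608/(-2251)) - 41388) = √((16003*(-1/16878) - 18608*(-1/2251)) - 41388) = √((-16003/16878 + 18608/2251) - 41388) = √(278043071/37992378 - 41388) = √(-1572150497593/37992378) = I*√59729735977441346154/37992378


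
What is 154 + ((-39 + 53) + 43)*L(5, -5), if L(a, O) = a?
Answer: 439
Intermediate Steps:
154 + ((-39 + 53) + 43)*L(5, -5) = 154 + ((-39 + 53) + 43)*5 = 154 + (14 + 43)*5 = 154 + 57*5 = 154 + 285 = 439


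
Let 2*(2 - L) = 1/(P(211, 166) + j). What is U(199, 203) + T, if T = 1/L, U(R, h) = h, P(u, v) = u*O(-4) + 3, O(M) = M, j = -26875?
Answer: 22561027/110865 ≈ 203.50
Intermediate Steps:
P(u, v) = 3 - 4*u (P(u, v) = u*(-4) + 3 = -4*u + 3 = 3 - 4*u)
L = 110865/55432 (L = 2 - 1/(2*((3 - 4*211) - 26875)) = 2 - 1/(2*((3 - 844) - 26875)) = 2 - 1/(2*(-841 - 26875)) = 2 - ½/(-27716) = 2 - ½*(-1/27716) = 2 + 1/55432 = 110865/55432 ≈ 2.0000)
T = 55432/110865 (T = 1/(110865/55432) = 55432/110865 ≈ 0.50000)
U(199, 203) + T = 203 + 55432/110865 = 22561027/110865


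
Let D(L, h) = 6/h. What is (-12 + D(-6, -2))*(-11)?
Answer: 165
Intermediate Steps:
(-12 + D(-6, -2))*(-11) = (-12 + 6/(-2))*(-11) = (-12 + 6*(-½))*(-11) = (-12 - 3)*(-11) = -15*(-11) = 165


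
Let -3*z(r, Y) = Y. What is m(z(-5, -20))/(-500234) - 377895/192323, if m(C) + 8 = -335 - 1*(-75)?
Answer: -94492192433/48103251791 ≈ -1.9644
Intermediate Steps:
z(r, Y) = -Y/3
m(C) = -268 (m(C) = -8 + (-335 - 1*(-75)) = -8 + (-335 + 75) = -8 - 260 = -268)
m(z(-5, -20))/(-500234) - 377895/192323 = -268/(-500234) - 377895/192323 = -268*(-1/500234) - 377895*1/192323 = 134/250117 - 377895/192323 = -94492192433/48103251791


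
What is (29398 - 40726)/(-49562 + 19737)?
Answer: 11328/29825 ≈ 0.37982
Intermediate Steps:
(29398 - 40726)/(-49562 + 19737) = -11328/(-29825) = -11328*(-1/29825) = 11328/29825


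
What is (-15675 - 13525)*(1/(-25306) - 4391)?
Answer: 1622332246200/12653 ≈ 1.2822e+8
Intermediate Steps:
(-15675 - 13525)*(1/(-25306) - 4391) = -29200*(-1/25306 - 4391) = -29200*(-111118647/25306) = 1622332246200/12653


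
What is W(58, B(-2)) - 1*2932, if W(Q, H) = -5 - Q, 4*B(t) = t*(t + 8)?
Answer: -2995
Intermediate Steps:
B(t) = t*(8 + t)/4 (B(t) = (t*(t + 8))/4 = (t*(8 + t))/4 = t*(8 + t)/4)
W(58, B(-2)) - 1*2932 = (-5 - 1*58) - 1*2932 = (-5 - 58) - 2932 = -63 - 2932 = -2995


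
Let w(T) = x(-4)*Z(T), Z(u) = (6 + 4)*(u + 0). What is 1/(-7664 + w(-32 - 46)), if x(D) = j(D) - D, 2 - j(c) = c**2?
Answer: 1/136 ≈ 0.0073529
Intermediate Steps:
j(c) = 2 - c**2
Z(u) = 10*u
x(D) = 2 - D - D**2 (x(D) = (2 - D**2) - D = 2 - D - D**2)
w(T) = -100*T (w(T) = (2 - 1*(-4) - 1*(-4)**2)*(10*T) = (2 + 4 - 1*16)*(10*T) = (2 + 4 - 16)*(10*T) = -100*T)
1/(-7664 + w(-32 - 46)) = 1/(-7664 - 100*(-32 - 46)) = 1/(-7664 - 100*(-78)) = 1/(-7664 + 7800) = 1/136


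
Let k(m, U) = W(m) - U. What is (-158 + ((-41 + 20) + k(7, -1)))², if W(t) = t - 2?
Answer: 29929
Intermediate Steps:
W(t) = -2 + t
k(m, U) = -2 + m - U (k(m, U) = (-2 + m) - U = -2 + m - U)
(-158 + ((-41 + 20) + k(7, -1)))² = (-158 + ((-41 + 20) + (-2 + 7 - 1*(-1))))² = (-158 + (-21 + (-2 + 7 + 1)))² = (-158 + (-21 + 6))² = (-158 - 15)² = (-173)² = 29929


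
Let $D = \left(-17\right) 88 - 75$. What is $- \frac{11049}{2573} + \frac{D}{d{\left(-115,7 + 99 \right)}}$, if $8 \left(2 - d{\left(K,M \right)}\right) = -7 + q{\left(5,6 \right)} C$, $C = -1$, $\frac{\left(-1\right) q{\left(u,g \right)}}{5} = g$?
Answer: $\frac{32260121}{18011} \approx 1791.1$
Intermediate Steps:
$q{\left(u,g \right)} = - 5 g$
$D = -1571$ ($D = -1496 - 75 = -1571$)
$d{\left(K,M \right)} = - \frac{7}{8}$ ($d{\left(K,M \right)} = 2 - \frac{-7 + \left(-5\right) 6 \left(-1\right)}{8} = 2 - \frac{-7 - -30}{8} = 2 - \frac{-7 + 30}{8} = 2 - \frac{23}{8} = - \frac{7}{8}$)
$- \frac{11049}{2573} + \frac{D}{d{\left(-115,7 + 99 \right)}} = - \frac{11049}{2573} - \frac{1571}{- \frac{7}{8}} = \left(-11049\right) \frac{1}{2573} - - \frac{12568}{7} = - \frac{11049}{2573} + \frac{12568}{7} = \frac{32260121}{18011}$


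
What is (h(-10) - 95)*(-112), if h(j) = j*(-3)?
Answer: 7280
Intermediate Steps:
h(j) = -3*j
(h(-10) - 95)*(-112) = (-3*(-10) - 95)*(-112) = (30 - 95)*(-112) = -65*(-112) = 7280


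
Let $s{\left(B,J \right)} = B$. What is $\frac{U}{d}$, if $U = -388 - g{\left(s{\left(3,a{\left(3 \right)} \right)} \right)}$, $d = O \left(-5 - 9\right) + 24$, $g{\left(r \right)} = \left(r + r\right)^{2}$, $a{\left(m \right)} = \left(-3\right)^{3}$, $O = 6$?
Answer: $\frac{106}{15} \approx 7.0667$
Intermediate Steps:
$a{\left(m \right)} = -27$
$g{\left(r \right)} = 4 r^{2}$ ($g{\left(r \right)} = \left(2 r\right)^{2} = 4 r^{2}$)
$d = -60$ ($d = 6 \left(-5 - 9\right) + 24 = 6 \left(-14\right) + 24 = -84 + 24 = -60$)
$U = -424$ ($U = -388 - 4 \cdot 3^{2} = -388 - 4 \cdot 9 = -388 - 36 = -424$)
$\frac{U}{d} = - \frac{424}{-60} = \left(-424\right) \left(- \frac{1}{60}\right) = \frac{106}{15}$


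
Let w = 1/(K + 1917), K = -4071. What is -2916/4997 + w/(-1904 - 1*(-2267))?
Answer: -2280031229/3907164294 ≈ -0.58355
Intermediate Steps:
w = -1/2154 (w = 1/(-4071 + 1917) = 1/(-2154) = -1/2154 ≈ -0.00046425)
-2916/4997 + w/(-1904 - 1*(-2267)) = -2916/4997 - 1/(2154*(-1904 - 1*(-2267))) = -2916*1/4997 - 1/(2154*(-1904 + 2267)) = -2916/4997 - 1/2154/363 = -2916/4997 - 1/2154*1/363 = -2916/4997 - 1/781902 = -2280031229/3907164294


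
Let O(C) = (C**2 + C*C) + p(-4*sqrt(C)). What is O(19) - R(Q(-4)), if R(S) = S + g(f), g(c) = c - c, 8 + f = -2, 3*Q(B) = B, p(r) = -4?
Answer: 2158/3 ≈ 719.33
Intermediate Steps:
Q(B) = B/3
f = -10 (f = -8 - 2 = -10)
O(C) = -4 + 2*C**2 (O(C) = (C**2 + C*C) - 4 = (C**2 + C**2) - 4 = 2*C**2 - 4 = -4 + 2*C**2)
g(c) = 0
R(S) = S (R(S) = S + 0 = S)
O(19) - R(Q(-4)) = (-4 + 2*19**2) - (-4)/3 = (-4 + 2*361) - 1*(-4/3) = (-4 + 722) + 4/3 = 718 + 4/3 = 2158/3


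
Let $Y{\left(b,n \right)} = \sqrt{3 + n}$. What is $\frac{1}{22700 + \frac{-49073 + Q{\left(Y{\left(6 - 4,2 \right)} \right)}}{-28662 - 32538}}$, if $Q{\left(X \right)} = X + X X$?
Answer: $\frac{85024490961600}{1930124114464308619} + \frac{61200 \sqrt{5}}{1930124114464308619} \approx 4.4051 \cdot 10^{-5}$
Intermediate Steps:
$Q{\left(X \right)} = X + X^{2}$
$\frac{1}{22700 + \frac{-49073 + Q{\left(Y{\left(6 - 4,2 \right)} \right)}}{-28662 - 32538}} = \frac{1}{22700 + \frac{-49073 + \sqrt{3 + 2} \left(1 + \sqrt{3 + 2}\right)}{-28662 - 32538}} = \frac{1}{22700 + \frac{-49073 + \sqrt{5} \left(1 + \sqrt{5}\right)}{-61200}} = \frac{1}{22700 + \left(-49073 + \sqrt{5} \left(1 + \sqrt{5}\right)\right) \left(- \frac{1}{61200}\right)} = \frac{1}{22700 + \left(\frac{49073}{61200} - \frac{\sqrt{5} \left(1 + \sqrt{5}\right)}{61200}\right)} = \frac{1}{\frac{1389289073}{61200} - \frac{\sqrt{5} \left(1 + \sqrt{5}\right)}{61200}}$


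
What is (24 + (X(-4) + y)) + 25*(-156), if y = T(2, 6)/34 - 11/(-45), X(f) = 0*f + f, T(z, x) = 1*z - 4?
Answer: -2968058/765 ≈ -3879.8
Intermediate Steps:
T(z, x) = -4 + z (T(z, x) = z - 4 = -4 + z)
X(f) = f (X(f) = 0 + f = f)
y = 142/765 (y = (-4 + 2)/34 - 11/(-45) = -2*1/34 - 11*(-1/45) = -1/17 + 11/45 = 142/765 ≈ 0.18562)
(24 + (X(-4) + y)) + 25*(-156) = (24 + (-4 + 142/765)) + 25*(-156) = (24 - 2918/765) - 3900 = 15442/765 - 3900 = -2968058/765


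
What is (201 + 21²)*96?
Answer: 61632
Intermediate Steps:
(201 + 21²)*96 = (201 + 441)*96 = 642*96 = 61632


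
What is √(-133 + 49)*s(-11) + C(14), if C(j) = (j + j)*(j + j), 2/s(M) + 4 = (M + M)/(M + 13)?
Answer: 784 - 4*I*√21/15 ≈ 784.0 - 1.222*I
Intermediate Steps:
s(M) = 2/(-4 + 2*M/(13 + M)) (s(M) = 2/(-4 + (M + M)/(M + 13)) = 2/(-4 + (2*M)/(13 + M)) = 2/(-4 + 2*M/(13 + M)))
C(j) = 4*j² (C(j) = (2*j)*(2*j) = 4*j²)
√(-133 + 49)*s(-11) + C(14) = √(-133 + 49)*((-13 - 1*(-11))/(26 - 11)) + 4*14² = √(-84)*((-13 + 11)/15) + 4*196 = (2*I*√21)*((1/15)*(-2)) + 784 = (2*I*√21)*(-2/15) + 784 = -4*I*√21/15 + 784 = 784 - 4*I*√21/15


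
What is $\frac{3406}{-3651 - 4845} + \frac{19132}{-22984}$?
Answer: $- \frac{15051811}{12204504} \approx -1.2333$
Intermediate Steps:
$\frac{3406}{-3651 - 4845} + \frac{19132}{-22984} = \frac{3406}{-3651 - 4845} + 19132 \left(- \frac{1}{22984}\right) = \frac{3406}{-8496} - \frac{4783}{5746} = 3406 \left(- \frac{1}{8496}\right) - \frac{4783}{5746} = - \frac{1703}{4248} - \frac{4783}{5746} = - \frac{15051811}{12204504}$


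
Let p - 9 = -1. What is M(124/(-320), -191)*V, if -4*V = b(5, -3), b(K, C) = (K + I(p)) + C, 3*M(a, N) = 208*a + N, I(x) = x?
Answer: 679/3 ≈ 226.33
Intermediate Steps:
p = 8 (p = 9 - 1 = 8)
M(a, N) = N/3 + 208*a/3 (M(a, N) = (208*a + N)/3 = (N + 208*a)/3 = N/3 + 208*a/3)
b(K, C) = 8 + C + K (b(K, C) = (K + 8) + C = (8 + K) + C = 8 + C + K)
V = -5/2 (V = -(8 - 3 + 5)/4 = -¼*10 = -5/2 ≈ -2.5000)
M(124/(-320), -191)*V = ((⅓)*(-191) + 208*(124/(-320))/3)*(-5/2) = (-191/3 + 208*(124*(-1/320))/3)*(-5/2) = (-191/3 + (208/3)*(-31/80))*(-5/2) = (-191/3 - 403/15)*(-5/2) = -1358/15*(-5/2) = 679/3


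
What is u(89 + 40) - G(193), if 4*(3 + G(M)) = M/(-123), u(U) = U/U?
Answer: 2161/492 ≈ 4.3923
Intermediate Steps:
u(U) = 1
G(M) = -3 - M/492 (G(M) = -3 + (M/(-123))/4 = -3 + (M*(-1/123))/4 = -3 + (-M/123)/4 = -3 - M/492)
u(89 + 40) - G(193) = 1 - (-3 - 1/492*193) = 1 - (-3 - 193/492) = 1 - 1*(-1669/492) = 1 + 1669/492 = 2161/492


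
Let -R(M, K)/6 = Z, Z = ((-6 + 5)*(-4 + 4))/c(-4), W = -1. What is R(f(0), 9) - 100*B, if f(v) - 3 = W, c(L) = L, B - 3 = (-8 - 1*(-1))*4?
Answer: 2500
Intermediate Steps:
B = -25 (B = 3 + (-8 - 1*(-1))*4 = 3 + (-8 + 1)*4 = 3 - 7*4 = 3 - 28 = -25)
f(v) = 2 (f(v) = 3 - 1 = 2)
Z = 0 (Z = ((-6 + 5)*(-4 + 4))/(-4) = -1*0*(-¼) = 0*(-¼) = 0)
R(M, K) = 0 (R(M, K) = -6*0 = 0)
R(f(0), 9) - 100*B = 0 - 100*(-25) = 0 + 2500 = 2500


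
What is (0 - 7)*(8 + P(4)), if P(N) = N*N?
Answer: -168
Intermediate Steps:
P(N) = N²
(0 - 7)*(8 + P(4)) = (0 - 7)*(8 + 4²) = -7*(8 + 16) = -7*24 = -168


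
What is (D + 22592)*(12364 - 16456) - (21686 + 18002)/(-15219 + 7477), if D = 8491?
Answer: -492358803112/3871 ≈ -1.2719e+8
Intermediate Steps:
(D + 22592)*(12364 - 16456) - (21686 + 18002)/(-15219 + 7477) = (8491 + 22592)*(12364 - 16456) - (21686 + 18002)/(-15219 + 7477) = 31083*(-4092) - 39688/(-7742) = -127191636 - 39688*(-1)/7742 = -127191636 - 1*(-19844/3871) = -127191636 + 19844/3871 = -492358803112/3871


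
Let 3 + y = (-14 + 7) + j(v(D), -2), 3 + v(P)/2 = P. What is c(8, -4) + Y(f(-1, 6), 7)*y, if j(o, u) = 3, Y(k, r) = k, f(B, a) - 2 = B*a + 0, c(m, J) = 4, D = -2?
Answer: 32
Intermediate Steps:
v(P) = -6 + 2*P
f(B, a) = 2 + B*a (f(B, a) = 2 + (B*a + 0) = 2 + B*a)
y = -7 (y = -3 + ((-14 + 7) + 3) = -3 + (-7 + 3) = -3 - 4 = -7)
c(8, -4) + Y(f(-1, 6), 7)*y = 4 + (2 - 1*6)*(-7) = 4 + (2 - 6)*(-7) = 4 - 4*(-7) = 4 + 28 = 32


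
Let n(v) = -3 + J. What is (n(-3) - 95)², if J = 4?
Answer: 8836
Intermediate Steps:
n(v) = 1 (n(v) = -3 + 4 = 1)
(n(-3) - 95)² = (1 - 95)² = (-94)² = 8836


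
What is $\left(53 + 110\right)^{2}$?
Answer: $26569$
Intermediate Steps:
$\left(53 + 110\right)^{2} = 163^{2} = 26569$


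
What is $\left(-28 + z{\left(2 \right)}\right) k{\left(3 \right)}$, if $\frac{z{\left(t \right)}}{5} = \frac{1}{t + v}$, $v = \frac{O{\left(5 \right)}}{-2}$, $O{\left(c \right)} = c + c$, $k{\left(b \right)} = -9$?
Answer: $267$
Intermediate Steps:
$O{\left(c \right)} = 2 c$
$v = -5$ ($v = \frac{2 \cdot 5}{-2} = 10 \left(- \frac{1}{2}\right) = -5$)
$z{\left(t \right)} = \frac{5}{-5 + t}$ ($z{\left(t \right)} = \frac{5}{t - 5} = \frac{5}{-5 + t}$)
$\left(-28 + z{\left(2 \right)}\right) k{\left(3 \right)} = \left(-28 + \frac{5}{-5 + 2}\right) \left(-9\right) = \left(-28 + \frac{5}{-3}\right) \left(-9\right) = \left(-28 + 5 \left(- \frac{1}{3}\right)\right) \left(-9\right) = \left(-28 - \frac{5}{3}\right) \left(-9\right) = \left(- \frac{89}{3}\right) \left(-9\right) = 267$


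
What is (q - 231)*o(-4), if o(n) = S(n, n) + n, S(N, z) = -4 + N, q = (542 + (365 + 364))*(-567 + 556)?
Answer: 170544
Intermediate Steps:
q = -13981 (q = (542 + 729)*(-11) = 1271*(-11) = -13981)
o(n) = -4 + 2*n (o(n) = (-4 + n) + n = -4 + 2*n)
(q - 231)*o(-4) = (-13981 - 231)*(-4 + 2*(-4)) = -14212*(-4 - 8) = -14212*(-12) = 170544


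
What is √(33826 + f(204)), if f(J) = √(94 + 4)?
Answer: √(33826 + 7*√2) ≈ 183.95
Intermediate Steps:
f(J) = 7*√2 (f(J) = √98 = 7*√2)
√(33826 + f(204)) = √(33826 + 7*√2)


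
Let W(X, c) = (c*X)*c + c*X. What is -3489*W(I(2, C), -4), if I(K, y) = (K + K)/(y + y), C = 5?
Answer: -83736/5 ≈ -16747.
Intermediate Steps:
I(K, y) = K/y (I(K, y) = (2*K)/((2*y)) = (2*K)*(1/(2*y)) = K/y)
W(X, c) = X*c + X*c² (W(X, c) = (X*c)*c + X*c = X*c² + X*c = X*c + X*c²)
-3489*W(I(2, C), -4) = -3489*2/5*(-4)*(1 - 4) = -3489*2*(⅕)*(-4)*(-3) = -6978*(-4)*(-3)/5 = -3489*24/5 = -83736/5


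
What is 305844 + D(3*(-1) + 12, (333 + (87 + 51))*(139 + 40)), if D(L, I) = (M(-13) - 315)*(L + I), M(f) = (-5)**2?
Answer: -24146376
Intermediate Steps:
M(f) = 25
D(L, I) = -290*I - 290*L (D(L, I) = (25 - 315)*(L + I) = -290*(I + L) = -290*I - 290*L)
305844 + D(3*(-1) + 12, (333 + (87 + 51))*(139 + 40)) = 305844 + (-290*(333 + (87 + 51))*(139 + 40) - 290*(3*(-1) + 12)) = 305844 + (-290*(333 + 138)*179 - 290*(-3 + 12)) = 305844 + (-136590*179 - 290*9) = 305844 + (-290*84309 - 2610) = 305844 + (-24449610 - 2610) = 305844 - 24452220 = -24146376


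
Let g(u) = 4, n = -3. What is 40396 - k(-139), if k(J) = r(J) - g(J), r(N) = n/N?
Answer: 5615597/139 ≈ 40400.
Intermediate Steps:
r(N) = -3/N
k(J) = -4 - 3/J (k(J) = -3/J - 1*4 = -3/J - 4 = -4 - 3/J)
40396 - k(-139) = 40396 - (-4 - 3/(-139)) = 40396 - (-4 - 3*(-1/139)) = 40396 - (-4 + 3/139) = 40396 - 1*(-553/139) = 40396 + 553/139 = 5615597/139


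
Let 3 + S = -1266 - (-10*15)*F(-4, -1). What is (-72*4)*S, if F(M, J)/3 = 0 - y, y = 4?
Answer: 883872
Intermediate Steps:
F(M, J) = -12 (F(M, J) = 3*(0 - 1*4) = 3*(0 - 4) = 3*(-4) = -12)
S = -3069 (S = -3 + (-1266 - (-10*15)*(-12)) = -3 + (-1266 - (-150)*(-12)) = -3 + (-1266 - 1*1800) = -3 + (-1266 - 1800) = -3 - 3066 = -3069)
(-72*4)*S = -72*4*(-3069) = -288*(-3069) = 883872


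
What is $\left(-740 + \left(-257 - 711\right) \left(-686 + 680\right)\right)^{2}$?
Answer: $25684624$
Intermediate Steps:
$\left(-740 + \left(-257 - 711\right) \left(-686 + 680\right)\right)^{2} = \left(-740 - -5808\right)^{2} = \left(-740 + 5808\right)^{2} = 5068^{2} = 25684624$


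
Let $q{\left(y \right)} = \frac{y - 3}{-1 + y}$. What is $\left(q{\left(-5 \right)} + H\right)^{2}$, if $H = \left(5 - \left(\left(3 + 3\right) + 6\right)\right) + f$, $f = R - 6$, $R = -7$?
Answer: $\frac{3136}{9} \approx 348.44$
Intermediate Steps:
$f = -13$ ($f = -7 - 6 = -13$)
$q{\left(y \right)} = \frac{-3 + y}{-1 + y}$
$H = -20$ ($H = \left(5 - \left(\left(3 + 3\right) + 6\right)\right) - 13 = \left(5 - \left(6 + 6\right)\right) - 13 = \left(5 - 12\right) - 13 = -7 - 13 = -20$)
$\left(q{\left(-5 \right)} + H\right)^{2} = \left(\frac{-3 - 5}{-1 - 5} - 20\right)^{2} = \left(\frac{1}{-6} \left(-8\right) - 20\right)^{2} = \left(\left(- \frac{1}{6}\right) \left(-8\right) - 20\right)^{2} = \left(\frac{4}{3} - 20\right)^{2} = \left(- \frac{56}{3}\right)^{2} = \frac{3136}{9}$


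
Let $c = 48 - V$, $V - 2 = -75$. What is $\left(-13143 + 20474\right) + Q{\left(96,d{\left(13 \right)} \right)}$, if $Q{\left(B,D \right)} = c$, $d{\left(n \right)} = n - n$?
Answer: $7452$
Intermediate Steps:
$V = -73$ ($V = 2 - 75 = -73$)
$d{\left(n \right)} = 0$
$c = 121$ ($c = 48 - -73 = 48 + 73 = 121$)
$Q{\left(B,D \right)} = 121$
$\left(-13143 + 20474\right) + Q{\left(96,d{\left(13 \right)} \right)} = \left(-13143 + 20474\right) + 121 = 7331 + 121 = 7452$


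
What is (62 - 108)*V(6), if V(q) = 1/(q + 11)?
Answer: -46/17 ≈ -2.7059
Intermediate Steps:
V(q) = 1/(11 + q)
(62 - 108)*V(6) = (62 - 108)/(11 + 6) = -46/17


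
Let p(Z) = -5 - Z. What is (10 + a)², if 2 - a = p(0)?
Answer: 289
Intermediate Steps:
a = 7 (a = 2 - (-5 - 1*0) = 2 - (-5 + 0) = 2 - 1*(-5) = 2 + 5 = 7)
(10 + a)² = (10 + 7)² = 17² = 289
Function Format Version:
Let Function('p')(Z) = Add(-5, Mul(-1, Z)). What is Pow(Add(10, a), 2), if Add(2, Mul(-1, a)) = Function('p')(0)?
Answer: 289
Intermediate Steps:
a = 7 (a = Add(2, Mul(-1, Add(-5, Mul(-1, 0)))) = Add(2, Mul(-1, Add(-5, 0))) = Add(2, Mul(-1, -5)) = Add(2, 5) = 7)
Pow(Add(10, a), 2) = Pow(Add(10, 7), 2) = Pow(17, 2) = 289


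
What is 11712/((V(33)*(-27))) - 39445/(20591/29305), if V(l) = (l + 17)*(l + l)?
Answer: -8582842854941/152888175 ≈ -56138.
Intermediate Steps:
V(l) = 2*l*(17 + l) (V(l) = (17 + l)*(2*l) = 2*l*(17 + l))
11712/((V(33)*(-27))) - 39445/(20591/29305) = 11712/(((2*33*(17 + 33))*(-27))) - 39445/(20591/29305) = 11712/(((2*33*50)*(-27))) - 39445/(20591*(1/29305)) = 11712/((3300*(-27))) - 39445/20591/29305 = 11712/(-89100) - 39445*29305/20591 = 11712*(-1/89100) - 1155935725/20591 = -976/7425 - 1155935725/20591 = -8582842854941/152888175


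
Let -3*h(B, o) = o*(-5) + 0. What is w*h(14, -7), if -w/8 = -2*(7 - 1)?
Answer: -1120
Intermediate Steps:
h(B, o) = 5*o/3 (h(B, o) = -(o*(-5) + 0)/3 = -(-5*o + 0)/3 = -(-5)*o/3 = 5*o/3)
w = 96 (w = -(-16)*(7 - 1) = -(-16)*6 = -8*(-12) = 96)
w*h(14, -7) = 96*((5/3)*(-7)) = 96*(-35/3) = -1120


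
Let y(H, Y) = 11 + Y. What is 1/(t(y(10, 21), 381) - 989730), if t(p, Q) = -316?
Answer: -1/990046 ≈ -1.0101e-6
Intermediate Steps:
1/(t(y(10, 21), 381) - 989730) = 1/(-316 - 989730) = 1/(-990046) = -1/990046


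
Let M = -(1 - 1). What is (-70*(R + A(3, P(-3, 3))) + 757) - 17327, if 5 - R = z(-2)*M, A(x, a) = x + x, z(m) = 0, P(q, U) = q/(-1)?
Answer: -17340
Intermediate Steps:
P(q, U) = -q (P(q, U) = q*(-1) = -q)
A(x, a) = 2*x
M = 0 (M = -1*0 = 0)
R = 5 (R = 5 - 0*0 = 5 - 1*0 = 5 + 0 = 5)
(-70*(R + A(3, P(-3, 3))) + 757) - 17327 = (-70*(5 + 2*3) + 757) - 17327 = (-70*(5 + 6) + 757) - 17327 = (-70*11 + 757) - 17327 = (-770 + 757) - 17327 = -13 - 17327 = -17340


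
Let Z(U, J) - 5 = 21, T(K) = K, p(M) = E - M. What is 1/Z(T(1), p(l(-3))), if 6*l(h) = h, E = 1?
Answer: 1/26 ≈ 0.038462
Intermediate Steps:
l(h) = h/6
p(M) = 1 - M
Z(U, J) = 26 (Z(U, J) = 5 + 21 = 26)
1/Z(T(1), p(l(-3))) = 1/26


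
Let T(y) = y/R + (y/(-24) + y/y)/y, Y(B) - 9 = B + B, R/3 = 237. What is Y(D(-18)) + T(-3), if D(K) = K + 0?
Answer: -51911/1896 ≈ -27.379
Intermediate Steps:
D(K) = K
R = 711 (R = 3*237 = 711)
Y(B) = 9 + 2*B (Y(B) = 9 + (B + B) = 9 + 2*B)
T(y) = y/711 + (1 - y/24)/y (T(y) = y/711 + (y/(-24) + y/y)/y = y*(1/711) + (y*(-1/24) + 1)/y = y/711 + (-y/24 + 1)/y = y/711 + (1 - y/24)/y)
Y(D(-18)) + T(-3) = (9 + 2*(-18)) + (-1/24 + 1/(-3) + (1/711)*(-3)) = (9 - 36) + (-1/24 - 1/3 - 1/237) = -27 - 719/1896 = -51911/1896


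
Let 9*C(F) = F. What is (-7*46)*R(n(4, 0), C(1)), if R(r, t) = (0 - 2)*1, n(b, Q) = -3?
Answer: 644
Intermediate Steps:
C(F) = F/9
R(r, t) = -2 (R(r, t) = -2*1 = -2)
(-7*46)*R(n(4, 0), C(1)) = -7*46*(-2) = -322*(-2) = 644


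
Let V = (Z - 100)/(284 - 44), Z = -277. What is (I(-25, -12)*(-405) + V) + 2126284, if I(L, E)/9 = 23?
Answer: 490187383/240 ≈ 2.0424e+6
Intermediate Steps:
I(L, E) = 207 (I(L, E) = 9*23 = 207)
V = -377/240 (V = (-277 - 100)/(284 - 44) = -377/240 ≈ -1.5708)
(I(-25, -12)*(-405) + V) + 2126284 = (207*(-405) - 377/240) + 2126284 = (-83835 - 377/240) + 2126284 = -20120777/240 + 2126284 = 490187383/240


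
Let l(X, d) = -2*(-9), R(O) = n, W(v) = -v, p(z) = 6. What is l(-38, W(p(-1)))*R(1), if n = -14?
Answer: -252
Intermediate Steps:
R(O) = -14
l(X, d) = 18
l(-38, W(p(-1)))*R(1) = 18*(-14) = -252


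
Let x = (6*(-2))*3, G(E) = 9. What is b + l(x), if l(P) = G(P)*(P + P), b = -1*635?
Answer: -1283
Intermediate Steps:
b = -635
x = -36 (x = -12*3 = -36)
l(P) = 18*P (l(P) = 9*(P + P) = 9*(2*P) = 18*P)
b + l(x) = -635 + 18*(-36) = -635 - 648 = -1283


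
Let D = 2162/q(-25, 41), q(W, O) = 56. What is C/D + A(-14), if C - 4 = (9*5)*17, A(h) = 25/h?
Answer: 274423/15134 ≈ 18.133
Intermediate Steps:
D = 1081/28 (D = 2162/56 = 2162*(1/56) = 1081/28 ≈ 38.607)
C = 769 (C = 4 + (9*5)*17 = 4 + 45*17 = 4 + 765 = 769)
C/D + A(-14) = 769/(1081/28) + 25/(-14) = 769*(28/1081) + 25*(-1/14) = 21532/1081 - 25/14 = 274423/15134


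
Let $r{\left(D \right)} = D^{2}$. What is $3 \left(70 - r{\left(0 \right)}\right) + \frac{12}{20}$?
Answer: $\frac{1053}{5} \approx 210.6$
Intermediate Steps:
$3 \left(70 - r{\left(0 \right)}\right) + \frac{12}{20} = 3 \left(70 - 0^{2}\right) + \frac{12}{20} = 3 \left(70 - 0\right) + 12 \cdot \frac{1}{20} = 3 \left(70 + 0\right) + \frac{3}{5} = 3 \cdot 70 + \frac{3}{5} = 210 + \frac{3}{5} = \frac{1053}{5}$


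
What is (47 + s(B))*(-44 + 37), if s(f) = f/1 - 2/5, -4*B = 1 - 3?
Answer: -3297/10 ≈ -329.70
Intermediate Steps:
B = ½ (B = -(1 - 3)/4 = -¼*(-2) = ½ ≈ 0.50000)
s(f) = -⅖ + f (s(f) = f*1 - 2*⅕ = f - ⅖ = -⅖ + f)
(47 + s(B))*(-44 + 37) = (47 + (-⅖ + ½))*(-44 + 37) = (47 + ⅒)*(-7) = (471/10)*(-7) = -3297/10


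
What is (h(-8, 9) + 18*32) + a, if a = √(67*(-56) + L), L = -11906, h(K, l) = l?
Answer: 585 + I*√15658 ≈ 585.0 + 125.13*I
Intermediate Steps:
a = I*√15658 (a = √(67*(-56) - 11906) = √(-3752 - 11906) = √(-15658) = I*√15658 ≈ 125.13*I)
(h(-8, 9) + 18*32) + a = (9 + 18*32) + I*√15658 = (9 + 576) + I*√15658 = 585 + I*√15658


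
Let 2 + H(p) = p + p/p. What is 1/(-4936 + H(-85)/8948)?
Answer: -4474/22083707 ≈ -0.00020259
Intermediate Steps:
H(p) = -1 + p (H(p) = -2 + (p + p/p) = -2 + (p + 1) = -2 + (1 + p) = -1 + p)
1/(-4936 + H(-85)/8948) = 1/(-4936 + (-1 - 85)/8948) = 1/(-4936 - 86*1/8948) = 1/(-4936 - 43/4474) = 1/(-22083707/4474) = -4474/22083707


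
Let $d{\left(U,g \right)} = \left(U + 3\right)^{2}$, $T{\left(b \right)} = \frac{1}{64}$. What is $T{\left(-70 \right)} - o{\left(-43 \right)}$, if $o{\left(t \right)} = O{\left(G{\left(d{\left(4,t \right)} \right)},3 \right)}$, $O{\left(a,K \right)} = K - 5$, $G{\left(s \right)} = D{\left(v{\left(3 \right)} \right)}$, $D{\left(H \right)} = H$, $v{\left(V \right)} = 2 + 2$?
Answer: $\frac{129}{64} \approx 2.0156$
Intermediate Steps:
$T{\left(b \right)} = \frac{1}{64}$
$d{\left(U,g \right)} = \left(3 + U\right)^{2}$
$v{\left(V \right)} = 4$
$G{\left(s \right)} = 4$
$O{\left(a,K \right)} = -5 + K$
$o{\left(t \right)} = -2$ ($o{\left(t \right)} = -5 + 3 = -2$)
$T{\left(-70 \right)} - o{\left(-43 \right)} = \frac{1}{64} - -2 = \frac{1}{64} + 2 = \frac{129}{64}$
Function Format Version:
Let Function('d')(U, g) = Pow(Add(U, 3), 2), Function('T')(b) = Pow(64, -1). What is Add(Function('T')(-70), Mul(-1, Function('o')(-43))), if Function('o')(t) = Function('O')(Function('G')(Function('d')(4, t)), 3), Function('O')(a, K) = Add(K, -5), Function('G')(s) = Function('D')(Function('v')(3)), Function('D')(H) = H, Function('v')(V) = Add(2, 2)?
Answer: Rational(129, 64) ≈ 2.0156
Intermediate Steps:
Function('T')(b) = Rational(1, 64)
Function('d')(U, g) = Pow(Add(3, U), 2)
Function('v')(V) = 4
Function('G')(s) = 4
Function('O')(a, K) = Add(-5, K)
Function('o')(t) = -2 (Function('o')(t) = Add(-5, 3) = -2)
Add(Function('T')(-70), Mul(-1, Function('o')(-43))) = Add(Rational(1, 64), Mul(-1, -2)) = Add(Rational(1, 64), 2) = Rational(129, 64)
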